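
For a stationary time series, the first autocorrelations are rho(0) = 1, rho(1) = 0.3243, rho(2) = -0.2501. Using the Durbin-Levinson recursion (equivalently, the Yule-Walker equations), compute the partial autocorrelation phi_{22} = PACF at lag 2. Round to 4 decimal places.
\phi_{22} = -0.3970

The PACF at lag k is phi_{kk}, the last component of the solution
to the Yule-Walker system G_k phi = r_k where
  (G_k)_{ij} = rho(|i - j|), (r_k)_i = rho(i), i,j = 1..k.
Equivalently, Durbin-Levinson gives phi_{kk} iteratively:
  phi_{11} = rho(1)
  phi_{kk} = [rho(k) - sum_{j=1..k-1} phi_{k-1,j} rho(k-j)]
            / [1 - sum_{j=1..k-1} phi_{k-1,j} rho(j)],
  phi_{k,j} = phi_{k-1,j} - phi_{kk} phi_{k-1,k-j},  j = 1..k-1.
Step k = 1:
  phi_11 = rho(1) = 0.3243.
Step k = 2:
  phi_22 = [rho(2) - phi_11 rho(1)] / [1 - phi_11 rho(1)] = [-0.2501 - (0.3243)(0.3243)] / [1 - (0.3243)(0.3243)]
         = -0.35527049 / 0.89482951 = -0.397.
Therefore phi_{22} = -0.3970.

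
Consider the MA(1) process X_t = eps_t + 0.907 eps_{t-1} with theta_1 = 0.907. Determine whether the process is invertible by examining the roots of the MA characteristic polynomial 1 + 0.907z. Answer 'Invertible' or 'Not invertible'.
\text{Invertible}

The MA(q) characteristic polynomial is P(z) = 1 + 0.907z.
Invertibility requires all roots to lie outside the unit circle, i.e. |z| > 1 for every root.
This is linear in z: 1 + (0.907) z = 0  =>  z = -1/(0.907) = -1.102536,  |z| = 1.102536.
Moduli of all roots: 1.1025.
All moduli strictly greater than 1? Yes.
Verdict: Invertible.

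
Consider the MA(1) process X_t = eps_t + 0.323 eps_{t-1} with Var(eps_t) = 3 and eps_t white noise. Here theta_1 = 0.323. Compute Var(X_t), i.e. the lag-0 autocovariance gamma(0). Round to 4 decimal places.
\gamma(0) = 3.3130

For an MA(q) process X_t = eps_t + sum_i theta_i eps_{t-i} with
Var(eps_t) = sigma^2, the variance is
  gamma(0) = sigma^2 * (1 + sum_i theta_i^2).
  sum_i theta_i^2 = (0.323)^2 = 0.104329.
  gamma(0) = 3 * (1 + 0.104329) = 3 * 1.104329 = 3.312987, which rounds to 3.3130.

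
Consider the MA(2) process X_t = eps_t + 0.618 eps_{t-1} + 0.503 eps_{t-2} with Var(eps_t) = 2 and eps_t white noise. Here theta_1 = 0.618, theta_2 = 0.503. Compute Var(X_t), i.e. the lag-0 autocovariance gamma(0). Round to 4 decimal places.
\gamma(0) = 3.2699

For an MA(q) process X_t = eps_t + sum_i theta_i eps_{t-i} with
Var(eps_t) = sigma^2, the variance is
  gamma(0) = sigma^2 * (1 + sum_i theta_i^2).
  sum_i theta_i^2 = (0.618)^2 + (0.503)^2 = 0.381924 + 0.253009 = 0.634933.
  gamma(0) = 2 * (1 + 0.634933) = 2 * 1.634933 = 3.269866, which rounds to 3.2699.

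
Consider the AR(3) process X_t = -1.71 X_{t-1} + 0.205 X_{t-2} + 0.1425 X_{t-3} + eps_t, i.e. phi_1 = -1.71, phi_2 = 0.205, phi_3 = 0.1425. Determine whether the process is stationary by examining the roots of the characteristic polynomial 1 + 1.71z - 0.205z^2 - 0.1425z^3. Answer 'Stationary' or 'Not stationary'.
\text{Not stationary}

The AR(p) characteristic polynomial is P(z) = 1 + 1.71z - 0.205z^2 - 0.1425z^3.
Stationarity requires all roots to lie outside the unit circle, i.e. |z| > 1 for every root.
Degree 3: look for a simple real root z0 first, then factor out (1 - z/z0) and solve the remaining quadratic.
Testing z0 = -4: P(-4) = 1 + (1.71)(-4) + (-0.205)(-4)^2 + (-0.1425)(-4)^3
  = 1 + (-6.84) + (-3.28) + (9.12) = 0.  So z_0 = -4 is a root, |z_0| = 4.
Divide out the factor (1 + 0.25 z) = (1 - z/z0) (since 1/z0 = -0.25):
  P(z) = (1 + 0.25 z)(1 + (1.46) z + (-0.57) z^2)
  [check: z-coef 1.46 - (-0.25) = 1.71; z^2-coef -0.57 - (-0.25)(1.46) = -0.205; z^3-coef -(-0.25)(-0.57) = -0.1425.]
Remaining roots from the quadratic factor 1 + (1.46) z + (-0.57) z^2:
  Set 1 + (1.46) z + (-0.57) z^2 = 0, i.e. a z^2 + b z + c = 0 with a = -0.57, b = 1.46, c = 1.
  Discriminant D = b^2 - 4ac = (1.46)^2 - 4*(-0.57)*1 = 2.1316 - (-2.28) = 4.4116.
  D >= 0, so the roots are real: z = (-b +/- sqrt(D)) / (2a) = (-1.46 +/- 2.100381) / (-1.14).
    z_1 = (-1.46 + 2.100381) / (-1.14) = -0.5617,   |z_1| = 0.5617.
    z_2 = (-1.46 - 2.100381) / (-1.14) = 3.1231,   |z_2| = 3.1231.
Moduli of all roots: 4.0000, 0.5617, 3.1231.
All moduli strictly greater than 1? No.
Verdict: Not stationary.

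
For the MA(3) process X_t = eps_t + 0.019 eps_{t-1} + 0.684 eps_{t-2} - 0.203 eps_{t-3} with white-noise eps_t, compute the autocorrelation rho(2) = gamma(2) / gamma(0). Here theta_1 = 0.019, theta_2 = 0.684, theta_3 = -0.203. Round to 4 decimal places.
\rho(2) = 0.4506

For an MA(q) process with theta_0 = 1, the autocovariance is
  gamma(k) = sigma^2 * sum_{i=0..q-k} theta_i * theta_{i+k},
and rho(k) = gamma(k) / gamma(0). Sigma^2 cancels.
  numerator   = (1)*(0.684) + (0.019)*(-0.203) = 0.680143.
  denominator = (1)^2 + (0.019)^2 + (0.684)^2 + (-0.203)^2 = 1.509426.
  rho(2) = 0.680143 / 1.509426 = 0.4506.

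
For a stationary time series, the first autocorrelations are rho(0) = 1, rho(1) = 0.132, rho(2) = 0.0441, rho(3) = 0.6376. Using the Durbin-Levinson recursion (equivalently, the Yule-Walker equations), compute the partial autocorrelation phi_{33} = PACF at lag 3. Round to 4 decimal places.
\phi_{33} = 0.6400

The PACF at lag k is phi_{kk}, the last component of the solution
to the Yule-Walker system G_k phi = r_k where
  (G_k)_{ij} = rho(|i - j|), (r_k)_i = rho(i), i,j = 1..k.
Equivalently, Durbin-Levinson gives phi_{kk} iteratively:
  phi_{11} = rho(1)
  phi_{kk} = [rho(k) - sum_{j=1..k-1} phi_{k-1,j} rho(k-j)]
            / [1 - sum_{j=1..k-1} phi_{k-1,j} rho(j)],
  phi_{k,j} = phi_{k-1,j} - phi_{kk} phi_{k-1,k-j},  j = 1..k-1.
Step k = 1:
  phi_11 = rho(1) = 0.132.
Step k = 2:
  phi_22 = [rho(2) - phi_11 rho(1)] / [1 - phi_11 rho(1)] = [0.0441 - (0.132)(0.132)] / [1 - (0.132)(0.132)]
         = 0.026676 / 0.982576 = 0.027149.
  Update: phi_21 = phi_11 - phi_22 phi_11 = 0.132 - (0.027149)(0.132) = 0.128416.
Step k = 3:
  phi_33 = [rho(3) - phi_21 rho(2) - phi_22 rho(1)] / [1 - phi_21 rho(1) - phi_22 rho(2)]
    numerator   = 0.6376 - (0.128416)(0.0441) - (0.027149)(0.132) = 0.62835317
    denominator = 1 - (0.128416)(0.132) - (0.027149)(0.0441) = 0.98185177
  phi_33 = 0.62835317 / 0.98185177 = 0.64.
Therefore phi_{33} = 0.6400.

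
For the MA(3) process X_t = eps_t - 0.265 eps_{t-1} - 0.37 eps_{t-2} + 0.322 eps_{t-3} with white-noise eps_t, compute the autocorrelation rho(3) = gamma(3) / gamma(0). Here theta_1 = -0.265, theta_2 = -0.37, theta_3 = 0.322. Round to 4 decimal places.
\rho(3) = 0.2456

For an MA(q) process with theta_0 = 1, the autocovariance is
  gamma(k) = sigma^2 * sum_{i=0..q-k} theta_i * theta_{i+k},
and rho(k) = gamma(k) / gamma(0). Sigma^2 cancels.
  numerator   = (1)*(0.322) = 0.322.
  denominator = (1)^2 + (-0.265)^2 + (-0.37)^2 + (0.322)^2 = 1.310809.
  rho(3) = 0.322 / 1.310809 = 0.2456.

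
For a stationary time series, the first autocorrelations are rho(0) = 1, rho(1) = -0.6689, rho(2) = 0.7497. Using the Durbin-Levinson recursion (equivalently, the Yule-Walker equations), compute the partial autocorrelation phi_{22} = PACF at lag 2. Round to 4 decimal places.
\phi_{22} = 0.5470

The PACF at lag k is phi_{kk}, the last component of the solution
to the Yule-Walker system G_k phi = r_k where
  (G_k)_{ij} = rho(|i - j|), (r_k)_i = rho(i), i,j = 1..k.
Equivalently, Durbin-Levinson gives phi_{kk} iteratively:
  phi_{11} = rho(1)
  phi_{kk} = [rho(k) - sum_{j=1..k-1} phi_{k-1,j} rho(k-j)]
            / [1 - sum_{j=1..k-1} phi_{k-1,j} rho(j)],
  phi_{k,j} = phi_{k-1,j} - phi_{kk} phi_{k-1,k-j},  j = 1..k-1.
Step k = 1:
  phi_11 = rho(1) = -0.6689.
Step k = 2:
  phi_22 = [rho(2) - phi_11 rho(1)] / [1 - phi_11 rho(1)] = [0.7497 - (-0.6689)(-0.6689)] / [1 - (-0.6689)(-0.6689)]
         = 0.30227279 / 0.55257279 = 0.547.
Therefore phi_{22} = 0.5470.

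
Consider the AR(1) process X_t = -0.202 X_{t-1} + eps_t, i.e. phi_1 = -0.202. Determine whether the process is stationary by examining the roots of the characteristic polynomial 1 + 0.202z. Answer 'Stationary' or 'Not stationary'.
\text{Stationary}

The AR(p) characteristic polynomial is P(z) = 1 + 0.202z.
Stationarity requires all roots to lie outside the unit circle, i.e. |z| > 1 for every root.
This is linear in z: 1 + (0.202) z = 0  =>  z = -1/(0.202) = -4.950495,  |z| = 4.950495.
Moduli of all roots: 4.9505.
All moduli strictly greater than 1? Yes.
Verdict: Stationary.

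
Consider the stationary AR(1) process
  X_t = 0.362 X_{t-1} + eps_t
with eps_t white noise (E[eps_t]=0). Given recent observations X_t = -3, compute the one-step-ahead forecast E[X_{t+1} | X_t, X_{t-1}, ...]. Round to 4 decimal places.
E[X_{t+1} \mid \mathcal F_t] = -1.0860

For an AR(p) model X_t = c + sum_i phi_i X_{t-i} + eps_t, the
one-step-ahead conditional mean is
  E[X_{t+1} | X_t, ...] = c + sum_i phi_i X_{t+1-i}.
Substitute known values:
  E[X_{t+1} | ...] = (0.362) * (-3)
                   = -1.0860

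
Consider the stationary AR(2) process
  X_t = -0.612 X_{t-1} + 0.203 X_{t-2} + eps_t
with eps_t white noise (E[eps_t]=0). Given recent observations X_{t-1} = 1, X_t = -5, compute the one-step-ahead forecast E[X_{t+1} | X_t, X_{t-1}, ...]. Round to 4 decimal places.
E[X_{t+1} \mid \mathcal F_t] = 3.2630

For an AR(p) model X_t = c + sum_i phi_i X_{t-i} + eps_t, the
one-step-ahead conditional mean is
  E[X_{t+1} | X_t, ...] = c + sum_i phi_i X_{t+1-i}.
Substitute known values:
  E[X_{t+1} | ...] = (-0.612) * (-5) + (0.203) * (1)
                   = 3.2630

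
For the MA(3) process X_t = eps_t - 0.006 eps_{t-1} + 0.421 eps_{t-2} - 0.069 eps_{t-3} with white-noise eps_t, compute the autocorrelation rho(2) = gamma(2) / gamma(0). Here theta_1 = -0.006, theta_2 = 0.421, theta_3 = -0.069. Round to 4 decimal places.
\rho(2) = 0.3565

For an MA(q) process with theta_0 = 1, the autocovariance is
  gamma(k) = sigma^2 * sum_{i=0..q-k} theta_i * theta_{i+k},
and rho(k) = gamma(k) / gamma(0). Sigma^2 cancels.
  numerator   = (1)*(0.421) + (-0.006)*(-0.069) = 0.421414.
  denominator = (1)^2 + (-0.006)^2 + (0.421)^2 + (-0.069)^2 = 1.182038.
  rho(2) = 0.421414 / 1.182038 = 0.3565.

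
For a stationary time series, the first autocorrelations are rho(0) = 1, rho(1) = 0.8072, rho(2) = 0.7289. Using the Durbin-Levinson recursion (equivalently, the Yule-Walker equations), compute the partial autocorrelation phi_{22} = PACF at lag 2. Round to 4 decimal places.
\phi_{22} = 0.2219

The PACF at lag k is phi_{kk}, the last component of the solution
to the Yule-Walker system G_k phi = r_k where
  (G_k)_{ij} = rho(|i - j|), (r_k)_i = rho(i), i,j = 1..k.
Equivalently, Durbin-Levinson gives phi_{kk} iteratively:
  phi_{11} = rho(1)
  phi_{kk} = [rho(k) - sum_{j=1..k-1} phi_{k-1,j} rho(k-j)]
            / [1 - sum_{j=1..k-1} phi_{k-1,j} rho(j)],
  phi_{k,j} = phi_{k-1,j} - phi_{kk} phi_{k-1,k-j},  j = 1..k-1.
Step k = 1:
  phi_11 = rho(1) = 0.8072.
Step k = 2:
  phi_22 = [rho(2) - phi_11 rho(1)] / [1 - phi_11 rho(1)] = [0.7289 - (0.8072)(0.8072)] / [1 - (0.8072)(0.8072)]
         = 0.07732816 / 0.34842816 = 0.2219.
Therefore phi_{22} = 0.2219.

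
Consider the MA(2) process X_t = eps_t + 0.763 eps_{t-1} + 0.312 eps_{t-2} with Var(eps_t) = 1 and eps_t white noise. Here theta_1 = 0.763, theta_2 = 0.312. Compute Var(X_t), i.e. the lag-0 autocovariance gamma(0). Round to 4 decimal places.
\gamma(0) = 1.6795

For an MA(q) process X_t = eps_t + sum_i theta_i eps_{t-i} with
Var(eps_t) = sigma^2, the variance is
  gamma(0) = sigma^2 * (1 + sum_i theta_i^2).
  sum_i theta_i^2 = (0.763)^2 + (0.312)^2 = 0.582169 + 0.097344 = 0.679513.
  gamma(0) = 1 * (1 + 0.679513) = 1 * 1.679513 = 1.679513, which rounds to 1.6795.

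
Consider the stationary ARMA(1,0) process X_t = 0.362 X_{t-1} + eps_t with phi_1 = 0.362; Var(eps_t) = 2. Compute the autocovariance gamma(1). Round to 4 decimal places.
\gamma(1) = 0.8332

Multiply the model equation by X_{t-k} and take expectations. With theta_0 = psi_0 = 1 and psi_j the MA(infinity) weights, this gives
  gamma(k) - sum_i phi_i gamma(k-i) = c_k,
  c_k = sigma^2 * sum_{j=k..q} theta_j psi_{j-k}   (c_k = 0 for k > q),
using gamma(-m) = gamma(m).
Pure AR (q = 0): c_0 = sigma^2 = 2, c_k = 0 for k >= 1.
Equations for k = 0 and k = 1 (AR order 1):
  gamma(0) = phi_1 gamma(1) + c_0
  gamma(1) = phi_1 gamma(0) + c_1
Substituting the second into the first: gamma(0) (1 - phi_1^2) = c_0 + phi_1 c_1, so
  gamma(0) = c_0 / (1 - phi_1^2) = 2 / (1 - (0.362)^2) = 2 / 0.868956 = 2.301613.
  gamma(1) = phi_1 gamma(0) = (0.362)(2.301613) = 0.833184.
Therefore gamma(1) = 0.8332 (to 4 decimal places).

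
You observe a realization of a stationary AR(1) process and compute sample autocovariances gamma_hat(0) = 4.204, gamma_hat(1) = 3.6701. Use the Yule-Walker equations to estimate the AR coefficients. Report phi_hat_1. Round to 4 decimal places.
\hat\phi_{1} = 0.8730

The Yule-Walker equations for an AR(p) process read, in matrix form,
  Gamma_p phi = r_p,   with   (Gamma_p)_{ij} = gamma(|i - j|),
                       (r_p)_i = gamma(i),   i,j = 1..p.
Substitute the sample gammas (Toeplitz matrix and right-hand side of size 1):
  Gamma_p = [[4.204]]
  r_p     = [3.6701]
With p = 1 this is the single equation gamma(0) phi_1 = gamma(1):
  phi_hat_1 = gamma(1) / gamma(0) = 3.6701 / 4.204 = 0.8730.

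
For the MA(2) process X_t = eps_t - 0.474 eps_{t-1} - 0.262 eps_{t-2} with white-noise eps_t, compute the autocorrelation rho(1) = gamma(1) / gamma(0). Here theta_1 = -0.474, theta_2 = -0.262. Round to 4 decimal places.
\rho(1) = -0.2705

For an MA(q) process with theta_0 = 1, the autocovariance is
  gamma(k) = sigma^2 * sum_{i=0..q-k} theta_i * theta_{i+k},
and rho(k) = gamma(k) / gamma(0). Sigma^2 cancels.
  numerator   = (1)*(-0.474) + (-0.474)*(-0.262) = -0.349812.
  denominator = (1)^2 + (-0.474)^2 + (-0.262)^2 = 1.29332.
  rho(1) = -0.349812 / 1.29332 = -0.2705.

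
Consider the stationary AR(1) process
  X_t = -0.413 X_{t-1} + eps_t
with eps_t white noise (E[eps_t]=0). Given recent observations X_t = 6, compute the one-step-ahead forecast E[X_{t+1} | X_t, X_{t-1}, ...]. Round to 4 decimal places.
E[X_{t+1} \mid \mathcal F_t] = -2.4780

For an AR(p) model X_t = c + sum_i phi_i X_{t-i} + eps_t, the
one-step-ahead conditional mean is
  E[X_{t+1} | X_t, ...] = c + sum_i phi_i X_{t+1-i}.
Substitute known values:
  E[X_{t+1} | ...] = (-0.413) * (6)
                   = -2.4780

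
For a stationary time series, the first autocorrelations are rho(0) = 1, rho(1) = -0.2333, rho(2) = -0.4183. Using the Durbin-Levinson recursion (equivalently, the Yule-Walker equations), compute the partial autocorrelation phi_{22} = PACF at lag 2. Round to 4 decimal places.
\phi_{22} = -0.4999

The PACF at lag k is phi_{kk}, the last component of the solution
to the Yule-Walker system G_k phi = r_k where
  (G_k)_{ij} = rho(|i - j|), (r_k)_i = rho(i), i,j = 1..k.
Equivalently, Durbin-Levinson gives phi_{kk} iteratively:
  phi_{11} = rho(1)
  phi_{kk} = [rho(k) - sum_{j=1..k-1} phi_{k-1,j} rho(k-j)]
            / [1 - sum_{j=1..k-1} phi_{k-1,j} rho(j)],
  phi_{k,j} = phi_{k-1,j} - phi_{kk} phi_{k-1,k-j},  j = 1..k-1.
Step k = 1:
  phi_11 = rho(1) = -0.2333.
Step k = 2:
  phi_22 = [rho(2) - phi_11 rho(1)] / [1 - phi_11 rho(1)] = [-0.4183 - (-0.2333)(-0.2333)] / [1 - (-0.2333)(-0.2333)]
         = -0.47272889 / 0.94557111 = -0.4999.
Therefore phi_{22} = -0.4999.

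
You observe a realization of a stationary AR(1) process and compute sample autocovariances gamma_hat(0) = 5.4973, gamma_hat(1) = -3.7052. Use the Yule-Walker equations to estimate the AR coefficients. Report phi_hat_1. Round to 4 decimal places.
\hat\phi_{1} = -0.6740

The Yule-Walker equations for an AR(p) process read, in matrix form,
  Gamma_p phi = r_p,   with   (Gamma_p)_{ij} = gamma(|i - j|),
                       (r_p)_i = gamma(i),   i,j = 1..p.
Substitute the sample gammas (Toeplitz matrix and right-hand side of size 1):
  Gamma_p = [[5.4973]]
  r_p     = [-3.7052]
With p = 1 this is the single equation gamma(0) phi_1 = gamma(1):
  phi_hat_1 = gamma(1) / gamma(0) = -3.7052 / 5.4973 = -0.6740.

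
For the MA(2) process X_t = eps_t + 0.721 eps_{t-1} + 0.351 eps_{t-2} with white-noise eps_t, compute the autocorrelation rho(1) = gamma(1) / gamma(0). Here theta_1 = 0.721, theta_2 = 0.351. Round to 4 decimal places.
\rho(1) = 0.5928

For an MA(q) process with theta_0 = 1, the autocovariance is
  gamma(k) = sigma^2 * sum_{i=0..q-k} theta_i * theta_{i+k},
and rho(k) = gamma(k) / gamma(0). Sigma^2 cancels.
  numerator   = (1)*(0.721) + (0.721)*(0.351) = 0.974071.
  denominator = (1)^2 + (0.721)^2 + (0.351)^2 = 1.643042.
  rho(1) = 0.974071 / 1.643042 = 0.5928.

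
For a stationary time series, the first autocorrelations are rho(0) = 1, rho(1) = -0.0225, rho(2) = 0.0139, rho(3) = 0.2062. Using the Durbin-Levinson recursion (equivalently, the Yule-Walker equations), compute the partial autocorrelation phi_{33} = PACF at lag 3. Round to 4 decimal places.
\phi_{33} = 0.2070

The PACF at lag k is phi_{kk}, the last component of the solution
to the Yule-Walker system G_k phi = r_k where
  (G_k)_{ij} = rho(|i - j|), (r_k)_i = rho(i), i,j = 1..k.
Equivalently, Durbin-Levinson gives phi_{kk} iteratively:
  phi_{11} = rho(1)
  phi_{kk} = [rho(k) - sum_{j=1..k-1} phi_{k-1,j} rho(k-j)]
            / [1 - sum_{j=1..k-1} phi_{k-1,j} rho(j)],
  phi_{k,j} = phi_{k-1,j} - phi_{kk} phi_{k-1,k-j},  j = 1..k-1.
Step k = 1:
  phi_11 = rho(1) = -0.0225.
Step k = 2:
  phi_22 = [rho(2) - phi_11 rho(1)] / [1 - phi_11 rho(1)] = [0.0139 - (-0.0225)(-0.0225)] / [1 - (-0.0225)(-0.0225)]
         = 0.01339375 / 0.99949375 = 0.013401.
  Update: phi_21 = phi_11 - phi_22 phi_11 = -0.0225 - (0.013401)(-0.0225) = -0.022198.
Step k = 3:
  phi_33 = [rho(3) - phi_21 rho(2) - phi_22 rho(1)] / [1 - phi_21 rho(1) - phi_22 rho(2)]
    numerator   = 0.2062 - (-0.022198)(0.0139) - (0.013401)(-0.0225) = 0.20681007
    denominator = 1 - (-0.022198)(-0.0225) - (0.013401)(0.0139) = 0.99931427
  phi_33 = 0.20681007 / 0.99931427 = 0.207.
Therefore phi_{33} = 0.2070.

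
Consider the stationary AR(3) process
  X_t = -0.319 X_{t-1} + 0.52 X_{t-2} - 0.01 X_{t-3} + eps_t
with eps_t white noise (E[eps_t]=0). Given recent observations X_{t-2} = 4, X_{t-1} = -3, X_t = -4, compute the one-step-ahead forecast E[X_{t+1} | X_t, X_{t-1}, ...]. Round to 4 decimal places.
E[X_{t+1} \mid \mathcal F_t] = -0.3240

For an AR(p) model X_t = c + sum_i phi_i X_{t-i} + eps_t, the
one-step-ahead conditional mean is
  E[X_{t+1} | X_t, ...] = c + sum_i phi_i X_{t+1-i}.
Substitute known values:
  E[X_{t+1} | ...] = (-0.319) * (-4) + (0.52) * (-3) + (-0.01) * (4)
                   = -0.3240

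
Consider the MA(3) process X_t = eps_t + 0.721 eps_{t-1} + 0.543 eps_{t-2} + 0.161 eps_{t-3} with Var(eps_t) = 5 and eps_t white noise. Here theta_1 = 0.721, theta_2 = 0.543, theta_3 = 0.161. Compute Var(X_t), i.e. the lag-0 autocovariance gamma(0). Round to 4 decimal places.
\gamma(0) = 9.2031

For an MA(q) process X_t = eps_t + sum_i theta_i eps_{t-i} with
Var(eps_t) = sigma^2, the variance is
  gamma(0) = sigma^2 * (1 + sum_i theta_i^2).
  sum_i theta_i^2 = (0.721)^2 + (0.543)^2 + (0.161)^2 = 0.519841 + 0.294849 + 0.025921 = 0.840611.
  gamma(0) = 5 * (1 + 0.840611) = 5 * 1.840611 = 9.203055, which rounds to 9.2031.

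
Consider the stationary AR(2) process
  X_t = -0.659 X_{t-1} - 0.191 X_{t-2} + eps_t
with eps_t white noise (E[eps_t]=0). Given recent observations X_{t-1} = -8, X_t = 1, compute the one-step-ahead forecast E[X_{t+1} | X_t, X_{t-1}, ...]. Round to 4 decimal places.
E[X_{t+1} \mid \mathcal F_t] = 0.8690

For an AR(p) model X_t = c + sum_i phi_i X_{t-i} + eps_t, the
one-step-ahead conditional mean is
  E[X_{t+1} | X_t, ...] = c + sum_i phi_i X_{t+1-i}.
Substitute known values:
  E[X_{t+1} | ...] = (-0.659) * (1) + (-0.191) * (-8)
                   = 0.8690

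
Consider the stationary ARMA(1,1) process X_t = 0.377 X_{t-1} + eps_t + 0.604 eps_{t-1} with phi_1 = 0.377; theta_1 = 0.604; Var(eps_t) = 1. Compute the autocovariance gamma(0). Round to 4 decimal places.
\gamma(0) = 2.1218

Multiply the model equation by X_{t-k} and take expectations. With theta_0 = psi_0 = 1 and psi_j the MA(infinity) weights, this gives
  gamma(k) - sum_i phi_i gamma(k-i) = c_k,
  c_k = sigma^2 * sum_{j=k..q} theta_j psi_{j-k}   (c_k = 0 for k > q),
using gamma(-m) = gamma(m).
psi-weights needed (psi_j = theta_j + sum_i phi_i psi_{j-i}):
  psi_1 = theta_1 + phi_1 = 0.604 + (0.377) = 0.981
Right-hand sides:
  c_0 = sigma^2 (1 + theta_1 psi_1) = 1 * (1 + (0.604)(0.981)) = 1 * 1.592524 = 1.592524
  c_1 = sigma^2 theta_1 = 1 * (0.604) = 0.604
  c_2 = 0
Equations for k = 0 and k = 1 (AR order 1):
  gamma(0) = phi_1 gamma(1) + c_0
  gamma(1) = phi_1 gamma(0) + c_1
Substituting the second into the first: gamma(0) (1 - phi_1^2) = c_0 + phi_1 c_1, so
  gamma(0) = (c_0 + phi_1 c_1) / (1 - phi_1^2) = (1.592524 + (0.377)(0.604)) / (1 - (0.377)^2) = 1.820232 / 0.857871 = 2.121802.
Therefore gamma(0) = 2.1218 (to 4 decimal places).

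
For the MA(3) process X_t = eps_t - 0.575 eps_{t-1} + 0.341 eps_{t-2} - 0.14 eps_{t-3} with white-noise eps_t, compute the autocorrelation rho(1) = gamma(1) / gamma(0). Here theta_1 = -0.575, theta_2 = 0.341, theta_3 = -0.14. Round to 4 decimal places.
\rho(1) = -0.5583

For an MA(q) process with theta_0 = 1, the autocovariance is
  gamma(k) = sigma^2 * sum_{i=0..q-k} theta_i * theta_{i+k},
and rho(k) = gamma(k) / gamma(0). Sigma^2 cancels.
  numerator   = (1)*(-0.575) + (-0.575)*(0.341) + (0.341)*(-0.14) = -0.818815.
  denominator = (1)^2 + (-0.575)^2 + (0.341)^2 + (-0.14)^2 = 1.466506.
  rho(1) = -0.818815 / 1.466506 = -0.5583.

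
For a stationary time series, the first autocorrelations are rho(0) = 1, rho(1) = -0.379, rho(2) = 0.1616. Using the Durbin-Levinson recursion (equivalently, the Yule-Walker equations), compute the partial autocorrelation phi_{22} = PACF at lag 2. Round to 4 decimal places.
\phi_{22} = 0.0210

The PACF at lag k is phi_{kk}, the last component of the solution
to the Yule-Walker system G_k phi = r_k where
  (G_k)_{ij} = rho(|i - j|), (r_k)_i = rho(i), i,j = 1..k.
Equivalently, Durbin-Levinson gives phi_{kk} iteratively:
  phi_{11} = rho(1)
  phi_{kk} = [rho(k) - sum_{j=1..k-1} phi_{k-1,j} rho(k-j)]
            / [1 - sum_{j=1..k-1} phi_{k-1,j} rho(j)],
  phi_{k,j} = phi_{k-1,j} - phi_{kk} phi_{k-1,k-j},  j = 1..k-1.
Step k = 1:
  phi_11 = rho(1) = -0.379.
Step k = 2:
  phi_22 = [rho(2) - phi_11 rho(1)] / [1 - phi_11 rho(1)] = [0.1616 - (-0.379)(-0.379)] / [1 - (-0.379)(-0.379)]
         = 0.017959 / 0.856359 = 0.021.
Therefore phi_{22} = 0.0210.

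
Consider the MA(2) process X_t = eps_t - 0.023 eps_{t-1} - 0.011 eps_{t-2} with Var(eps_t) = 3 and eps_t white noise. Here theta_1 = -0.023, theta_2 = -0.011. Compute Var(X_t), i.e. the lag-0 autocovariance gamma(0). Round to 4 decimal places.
\gamma(0) = 3.0020

For an MA(q) process X_t = eps_t + sum_i theta_i eps_{t-i} with
Var(eps_t) = sigma^2, the variance is
  gamma(0) = sigma^2 * (1 + sum_i theta_i^2).
  sum_i theta_i^2 = (-0.023)^2 + (-0.011)^2 = 0.000529 + 0.000121 = 0.00065.
  gamma(0) = 3 * (1 + 0.00065) = 3 * 1.00065 = 3.00195, which rounds to 3.0020.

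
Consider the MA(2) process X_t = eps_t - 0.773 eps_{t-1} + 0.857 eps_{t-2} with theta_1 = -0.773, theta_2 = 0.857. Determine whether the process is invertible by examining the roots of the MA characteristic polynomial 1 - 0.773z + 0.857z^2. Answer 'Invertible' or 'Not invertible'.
\text{Invertible}

The MA(q) characteristic polynomial is P(z) = 1 - 0.773z + 0.857z^2.
Invertibility requires all roots to lie outside the unit circle, i.e. |z| > 1 for every root.
Set 1 + (-0.773) z + (0.857) z^2 = 0, i.e. a z^2 + b z + c = 0 with a = 0.857, b = -0.773, c = 1.
Discriminant D = b^2 - 4ac = (-0.773)^2 - 4*(0.857)*1 = 0.597529 - (3.428) = -2.830471.
D < 0, so the roots are the complex-conjugate pair z = (-b +/- i sqrt(-D)) / (2a) = 0.451 +/- 0.9816i.
For a conjugate pair |z|^2 = z * conj(z) = (product of roots) = c/a = 1/(0.857) = 1.166861, so |z| = sqrt(1.166861) = 1.0802 for both roots.
Moduli of all roots: 1.0802, 1.0802.
All moduli strictly greater than 1? Yes.
Verdict: Invertible.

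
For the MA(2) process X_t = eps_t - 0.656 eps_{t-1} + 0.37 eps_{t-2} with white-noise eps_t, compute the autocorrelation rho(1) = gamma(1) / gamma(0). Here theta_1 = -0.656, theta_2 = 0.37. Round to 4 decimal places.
\rho(1) = -0.5734

For an MA(q) process with theta_0 = 1, the autocovariance is
  gamma(k) = sigma^2 * sum_{i=0..q-k} theta_i * theta_{i+k},
and rho(k) = gamma(k) / gamma(0). Sigma^2 cancels.
  numerator   = (1)*(-0.656) + (-0.656)*(0.37) = -0.89872.
  denominator = (1)^2 + (-0.656)^2 + (0.37)^2 = 1.567236.
  rho(1) = -0.89872 / 1.567236 = -0.5734.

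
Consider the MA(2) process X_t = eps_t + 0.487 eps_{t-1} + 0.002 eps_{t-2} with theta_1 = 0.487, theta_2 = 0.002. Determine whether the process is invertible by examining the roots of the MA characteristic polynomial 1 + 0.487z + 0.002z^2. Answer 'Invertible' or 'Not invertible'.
\text{Invertible}

The MA(q) characteristic polynomial is P(z) = 1 + 0.487z + 0.002z^2.
Invertibility requires all roots to lie outside the unit circle, i.e. |z| > 1 for every root.
Set 1 + (0.487) z + (0.002) z^2 = 0, i.e. a z^2 + b z + c = 0 with a = 0.002, b = 0.487, c = 1.
Discriminant D = b^2 - 4ac = (0.487)^2 - 4*(0.002)*1 = 0.237169 - (0.008) = 0.229169.
D >= 0, so the roots are real: z = (-b +/- sqrt(D)) / (2a) = (-0.487 +/- 0.478716) / (0.004).
  z_1 = (-0.487 + 0.478716) / (0.004) = -2.071,   |z_1| = 2.071.
  z_2 = (-0.487 - 0.478716) / (0.004) = -241.429,   |z_2| = 241.429.
Moduli of all roots: 2.0710, 241.4290.
All moduli strictly greater than 1? Yes.
Verdict: Invertible.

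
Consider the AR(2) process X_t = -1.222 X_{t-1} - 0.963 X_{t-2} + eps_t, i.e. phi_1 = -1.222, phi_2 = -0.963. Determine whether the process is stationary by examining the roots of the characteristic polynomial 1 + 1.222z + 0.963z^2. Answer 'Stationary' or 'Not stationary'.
\text{Stationary}

The AR(p) characteristic polynomial is P(z) = 1 + 1.222z + 0.963z^2.
Stationarity requires all roots to lie outside the unit circle, i.e. |z| > 1 for every root.
Set 1 + (1.222) z + (0.963) z^2 = 0, i.e. a z^2 + b z + c = 0 with a = 0.963, b = 1.222, c = 1.
Discriminant D = b^2 - 4ac = (1.222)^2 - 4*(0.963)*1 = 1.493284 - (3.852) = -2.358716.
D < 0, so the roots are the complex-conjugate pair z = (-b +/- i sqrt(-D)) / (2a) = -0.6345 +/- 0.7974i.
For a conjugate pair |z|^2 = z * conj(z) = (product of roots) = c/a = 1/(0.963) = 1.038422, so |z| = sqrt(1.038422) = 1.019 for both roots.
Moduli of all roots: 1.0190, 1.0190.
All moduli strictly greater than 1? Yes.
Verdict: Stationary.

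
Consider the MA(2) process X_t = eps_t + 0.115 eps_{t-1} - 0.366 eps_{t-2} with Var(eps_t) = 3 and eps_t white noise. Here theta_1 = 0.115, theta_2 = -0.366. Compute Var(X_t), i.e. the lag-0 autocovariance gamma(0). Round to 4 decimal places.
\gamma(0) = 3.4415

For an MA(q) process X_t = eps_t + sum_i theta_i eps_{t-i} with
Var(eps_t) = sigma^2, the variance is
  gamma(0) = sigma^2 * (1 + sum_i theta_i^2).
  sum_i theta_i^2 = (0.115)^2 + (-0.366)^2 = 0.013225 + 0.133956 = 0.147181.
  gamma(0) = 3 * (1 + 0.147181) = 3 * 1.147181 = 3.441543, which rounds to 3.4415.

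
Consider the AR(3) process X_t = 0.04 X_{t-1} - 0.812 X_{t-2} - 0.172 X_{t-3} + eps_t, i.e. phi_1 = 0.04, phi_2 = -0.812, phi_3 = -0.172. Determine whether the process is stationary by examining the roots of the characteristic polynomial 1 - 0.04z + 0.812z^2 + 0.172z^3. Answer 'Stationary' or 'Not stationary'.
\text{Stationary}

The AR(p) characteristic polynomial is P(z) = 1 - 0.04z + 0.812z^2 + 0.172z^3.
Stationarity requires all roots to lie outside the unit circle, i.e. |z| > 1 for every root.
Degree 3: look for a simple real root z0 first, then factor out (1 - z/z0) and solve the remaining quadratic.
Testing z0 = -5: P(-5) = 1 + (-0.04)(-5) + (0.812)(-5)^2 + (0.172)(-5)^3
  = 1 + (0.2) + (20.3) + (-21.5) = 0.  So z_0 = -5 is a root, |z_0| = 5.
Divide out the factor (1 + 0.2 z) = (1 - z/z0) (since 1/z0 = -0.2):
  P(z) = (1 + 0.2 z)(1 + (-0.24) z + (0.86) z^2)
  [check: z-coef -0.24 - (-0.2) = -0.04; z^2-coef 0.86 - (-0.2)(-0.24) = 0.812; z^3-coef -(-0.2)(0.86) = 0.172.]
Remaining roots from the quadratic factor 1 + (-0.24) z + (0.86) z^2:
  Set 1 + (-0.24) z + (0.86) z^2 = 0, i.e. a z^2 + b z + c = 0 with a = 0.86, b = -0.24, c = 1.
  Discriminant D = b^2 - 4ac = (-0.24)^2 - 4*(0.86)*1 = 0.0576 - (3.44) = -3.3824.
  D < 0, so the roots are the complex-conjugate pair z = (-b +/- i sqrt(-D)) / (2a) = 0.1395 +/- 1.0693i.
  For a conjugate pair |z|^2 = z * conj(z) = (product of roots) = c/a = 1/(0.86) = 1.162791, so |z| = sqrt(1.162791) = 1.0783 for both roots.
Moduli of all roots: 5.0000, 1.0783, 1.0783.
All moduli strictly greater than 1? Yes.
Verdict: Stationary.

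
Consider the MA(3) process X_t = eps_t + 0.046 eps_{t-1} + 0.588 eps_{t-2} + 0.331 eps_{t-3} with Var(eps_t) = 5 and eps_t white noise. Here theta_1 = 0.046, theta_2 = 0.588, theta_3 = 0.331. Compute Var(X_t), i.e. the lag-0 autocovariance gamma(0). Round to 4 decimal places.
\gamma(0) = 7.2871

For an MA(q) process X_t = eps_t + sum_i theta_i eps_{t-i} with
Var(eps_t) = sigma^2, the variance is
  gamma(0) = sigma^2 * (1 + sum_i theta_i^2).
  sum_i theta_i^2 = (0.046)^2 + (0.588)^2 + (0.331)^2 = 0.002116 + 0.345744 + 0.109561 = 0.457421.
  gamma(0) = 5 * (1 + 0.457421) = 5 * 1.457421 = 7.287105, which rounds to 7.2871.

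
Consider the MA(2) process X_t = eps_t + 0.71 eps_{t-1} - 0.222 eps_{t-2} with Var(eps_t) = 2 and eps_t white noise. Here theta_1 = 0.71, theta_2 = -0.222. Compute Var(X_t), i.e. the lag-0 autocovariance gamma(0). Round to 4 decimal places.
\gamma(0) = 3.1068

For an MA(q) process X_t = eps_t + sum_i theta_i eps_{t-i} with
Var(eps_t) = sigma^2, the variance is
  gamma(0) = sigma^2 * (1 + sum_i theta_i^2).
  sum_i theta_i^2 = (0.71)^2 + (-0.222)^2 = 0.5041 + 0.049284 = 0.553384.
  gamma(0) = 2 * (1 + 0.553384) = 2 * 1.553384 = 3.106768, which rounds to 3.1068.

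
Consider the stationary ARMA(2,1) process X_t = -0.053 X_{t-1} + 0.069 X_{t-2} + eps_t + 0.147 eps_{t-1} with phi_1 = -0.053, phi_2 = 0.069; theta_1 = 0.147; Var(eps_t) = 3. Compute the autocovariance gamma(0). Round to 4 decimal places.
\gamma(0) = 3.0389

Multiply the model equation by X_{t-k} and take expectations. With theta_0 = psi_0 = 1 and psi_j the MA(infinity) weights, this gives
  gamma(k) - sum_i phi_i gamma(k-i) = c_k,
  c_k = sigma^2 * sum_{j=k..q} theta_j psi_{j-k}   (c_k = 0 for k > q),
using gamma(-m) = gamma(m).
psi-weights needed (psi_j = theta_j + sum_i phi_i psi_{j-i}):
  psi_1 = theta_1 + phi_1 = 0.147 + (-0.053) = 0.094
Right-hand sides:
  c_0 = sigma^2 (1 + theta_1 psi_1) = 3 * (1 + (0.147)(0.094)) = 3 * 1.013818 = 3.041454
  c_1 = sigma^2 theta_1 = 3 * (0.147) = 0.441
  c_2 = 0
Equations for k = 0, 1, 2 (AR order 2, c_2 = 0):
  (E0) gamma(0) = phi_1 gamma(1) + phi_2 gamma(2) + c_0
  (E1) gamma(1) = phi_1 gamma(0) + phi_2 gamma(1) + c_1
  (E2) gamma(2) = phi_1 gamma(1) + phi_2 gamma(0)
From (E1): gamma(1) = A gamma(0) + B with
  A = phi_1 / (1 - phi_2) = -0.053 / 0.931 = -0.056928,   B = c_1 / (1 - phi_2) = 0.441 / 0.931 = 0.473684.
Insert (E2) into (E0): gamma(0) (1 - phi_2^2) = phi_1 (1 + phi_2) gamma(1) + c_0.
  phi_1 (1 + phi_2) = (-0.053)(1.069) = -0.056657,   1 - phi_2^2 = 0.995239.
Replace gamma(1) by A gamma(0) + B and collect gamma(0):
  gamma(0) [0.995239 - (-0.056657)(-0.056928)] = (-0.056657)(0.473684) + 3.041454
  gamma(0) * 0.992014 = 3.014616
  gamma(0) = 3.014616 / 0.992014 = 3.038886.
Therefore gamma(0) = 3.0389 (to 4 decimal places).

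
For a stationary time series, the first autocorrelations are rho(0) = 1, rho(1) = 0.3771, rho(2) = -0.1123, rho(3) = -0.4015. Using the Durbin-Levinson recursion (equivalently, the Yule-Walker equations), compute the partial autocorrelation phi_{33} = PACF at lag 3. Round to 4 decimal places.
\phi_{33} = -0.3000

The PACF at lag k is phi_{kk}, the last component of the solution
to the Yule-Walker system G_k phi = r_k where
  (G_k)_{ij} = rho(|i - j|), (r_k)_i = rho(i), i,j = 1..k.
Equivalently, Durbin-Levinson gives phi_{kk} iteratively:
  phi_{11} = rho(1)
  phi_{kk} = [rho(k) - sum_{j=1..k-1} phi_{k-1,j} rho(k-j)]
            / [1 - sum_{j=1..k-1} phi_{k-1,j} rho(j)],
  phi_{k,j} = phi_{k-1,j} - phi_{kk} phi_{k-1,k-j},  j = 1..k-1.
Step k = 1:
  phi_11 = rho(1) = 0.3771.
Step k = 2:
  phi_22 = [rho(2) - phi_11 rho(1)] / [1 - phi_11 rho(1)] = [-0.1123 - (0.3771)(0.3771)] / [1 - (0.3771)(0.3771)]
         = -0.25450441 / 0.85779559 = -0.296696.
  Update: phi_21 = phi_11 - phi_22 phi_11 = 0.3771 - (-0.296696)(0.3771) = 0.488984.
Step k = 3:
  phi_33 = [rho(3) - phi_21 rho(2) - phi_22 rho(1)] / [1 - phi_21 rho(1) - phi_22 rho(2)]
    numerator   = -0.4015 - (0.488984)(-0.1123) - (-0.296696)(0.3771) = -0.23470308
    denominator = 1 - (0.488984)(0.3771) - (-0.296696)(-0.1123) = 0.78228518
  phi_33 = -0.23470308 / 0.78228518 = -0.3.
Therefore phi_{33} = -0.3000.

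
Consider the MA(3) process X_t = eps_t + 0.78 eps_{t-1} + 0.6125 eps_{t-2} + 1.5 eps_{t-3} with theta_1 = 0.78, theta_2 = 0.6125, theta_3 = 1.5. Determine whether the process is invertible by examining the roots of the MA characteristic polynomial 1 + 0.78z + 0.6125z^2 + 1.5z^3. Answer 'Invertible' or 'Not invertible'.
\text{Not invertible}

The MA(q) characteristic polynomial is P(z) = 1 + 0.78z + 0.6125z^2 + 1.5z^3.
Invertibility requires all roots to lie outside the unit circle, i.e. |z| > 1 for every root.
Degree 3: look for a simple real root z0 first, then factor out (1 - z/z0) and solve the remaining quadratic.
Testing z0 = -0.8: P(-0.8) = 1 + (0.78)(-0.8) + (0.6125)(-0.8)^2 + (1.5)(-0.8)^3
  = 1 + (-0.624) + (0.392) + (-0.768) = 0.  So z_0 = -0.8 is a root, |z_0| = 0.8.
Divide out the factor (1 + 1.25 z) = (1 - z/z0) (since 1/z0 = -1.25):
  P(z) = (1 + 1.25 z)(1 + (-0.47) z + (1.2) z^2)
  [check: z-coef -0.47 - (-1.25) = 0.78; z^2-coef 1.2 - (-1.25)(-0.47) = 0.6125; z^3-coef -(-1.25)(1.2) = 1.5.]
Remaining roots from the quadratic factor 1 + (-0.47) z + (1.2) z^2:
  Set 1 + (-0.47) z + (1.2) z^2 = 0, i.e. a z^2 + b z + c = 0 with a = 1.2, b = -0.47, c = 1.
  Discriminant D = b^2 - 4ac = (-0.47)^2 - 4*(1.2)*1 = 0.2209 - (4.8) = -4.5791.
  D < 0, so the roots are the complex-conjugate pair z = (-b +/- i sqrt(-D)) / (2a) = 0.1958 +/- 0.8916i.
  For a conjugate pair |z|^2 = z * conj(z) = (product of roots) = c/a = 1/(1.2) = 0.833333, so |z| = sqrt(0.833333) = 0.9129 for both roots.
Moduli of all roots: 0.8000, 0.9129, 0.9129.
All moduli strictly greater than 1? No.
Verdict: Not invertible.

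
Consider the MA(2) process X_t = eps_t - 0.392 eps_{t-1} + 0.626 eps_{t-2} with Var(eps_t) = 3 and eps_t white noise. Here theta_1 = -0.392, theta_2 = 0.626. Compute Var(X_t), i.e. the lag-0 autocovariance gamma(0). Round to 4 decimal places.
\gamma(0) = 4.6366

For an MA(q) process X_t = eps_t + sum_i theta_i eps_{t-i} with
Var(eps_t) = sigma^2, the variance is
  gamma(0) = sigma^2 * (1 + sum_i theta_i^2).
  sum_i theta_i^2 = (-0.392)^2 + (0.626)^2 = 0.153664 + 0.391876 = 0.54554.
  gamma(0) = 3 * (1 + 0.54554) = 3 * 1.54554 = 4.63662, which rounds to 4.6366.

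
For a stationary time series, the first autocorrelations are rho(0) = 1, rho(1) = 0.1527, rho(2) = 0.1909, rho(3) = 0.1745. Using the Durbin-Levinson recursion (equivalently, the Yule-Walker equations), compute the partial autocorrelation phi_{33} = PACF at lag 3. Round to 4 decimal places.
\phi_{33} = 0.1310

The PACF at lag k is phi_{kk}, the last component of the solution
to the Yule-Walker system G_k phi = r_k where
  (G_k)_{ij} = rho(|i - j|), (r_k)_i = rho(i), i,j = 1..k.
Equivalently, Durbin-Levinson gives phi_{kk} iteratively:
  phi_{11} = rho(1)
  phi_{kk} = [rho(k) - sum_{j=1..k-1} phi_{k-1,j} rho(k-j)]
            / [1 - sum_{j=1..k-1} phi_{k-1,j} rho(j)],
  phi_{k,j} = phi_{k-1,j} - phi_{kk} phi_{k-1,k-j},  j = 1..k-1.
Step k = 1:
  phi_11 = rho(1) = 0.1527.
Step k = 2:
  phi_22 = [rho(2) - phi_11 rho(1)] / [1 - phi_11 rho(1)] = [0.1909 - (0.1527)(0.1527)] / [1 - (0.1527)(0.1527)]
         = 0.16758271 / 0.97668271 = 0.171584.
  Update: phi_21 = phi_11 - phi_22 phi_11 = 0.1527 - (0.171584)(0.1527) = 0.126499.
Step k = 3:
  phi_33 = [rho(3) - phi_21 rho(2) - phi_22 rho(1)] / [1 - phi_21 rho(1) - phi_22 rho(2)]
    numerator   = 0.1745 - (0.126499)(0.1909) - (0.171584)(0.1527) = 0.12415049
    denominator = 1 - (0.126499)(0.1527) - (0.171584)(0.1909) = 0.94792827
  phi_33 = 0.12415049 / 0.94792827 = 0.131.
Therefore phi_{33} = 0.1310.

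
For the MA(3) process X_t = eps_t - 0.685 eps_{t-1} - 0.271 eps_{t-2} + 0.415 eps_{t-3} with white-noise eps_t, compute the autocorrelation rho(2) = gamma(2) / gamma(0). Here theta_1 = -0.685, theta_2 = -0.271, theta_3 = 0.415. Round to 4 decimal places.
\rho(2) = -0.3238

For an MA(q) process with theta_0 = 1, the autocovariance is
  gamma(k) = sigma^2 * sum_{i=0..q-k} theta_i * theta_{i+k},
and rho(k) = gamma(k) / gamma(0). Sigma^2 cancels.
  numerator   = (1)*(-0.271) + (-0.685)*(0.415) = -0.555275.
  denominator = (1)^2 + (-0.685)^2 + (-0.271)^2 + (0.415)^2 = 1.714891.
  rho(2) = -0.555275 / 1.714891 = -0.3238.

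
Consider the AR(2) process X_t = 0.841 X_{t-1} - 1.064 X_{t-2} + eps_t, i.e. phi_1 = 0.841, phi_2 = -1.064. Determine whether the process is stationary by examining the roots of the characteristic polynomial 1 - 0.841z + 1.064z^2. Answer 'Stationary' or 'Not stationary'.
\text{Not stationary}

The AR(p) characteristic polynomial is P(z) = 1 - 0.841z + 1.064z^2.
Stationarity requires all roots to lie outside the unit circle, i.e. |z| > 1 for every root.
Set 1 + (-0.841) z + (1.064) z^2 = 0, i.e. a z^2 + b z + c = 0 with a = 1.064, b = -0.841, c = 1.
Discriminant D = b^2 - 4ac = (-0.841)^2 - 4*(1.064)*1 = 0.707281 - (4.256) = -3.548719.
D < 0, so the roots are the complex-conjugate pair z = (-b +/- i sqrt(-D)) / (2a) = 0.3952 +/- 0.8852i.
For a conjugate pair |z|^2 = z * conj(z) = (product of roots) = c/a = 1/(1.064) = 0.93985, so |z| = sqrt(0.93985) = 0.9695 for both roots.
Moduli of all roots: 0.9695, 0.9695.
All moduli strictly greater than 1? No.
Verdict: Not stationary.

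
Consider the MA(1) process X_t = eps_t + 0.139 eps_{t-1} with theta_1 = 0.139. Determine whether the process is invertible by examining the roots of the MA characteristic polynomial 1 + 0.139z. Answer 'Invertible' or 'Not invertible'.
\text{Invertible}

The MA(q) characteristic polynomial is P(z) = 1 + 0.139z.
Invertibility requires all roots to lie outside the unit circle, i.e. |z| > 1 for every root.
This is linear in z: 1 + (0.139) z = 0  =>  z = -1/(0.139) = -7.194245,  |z| = 7.194245.
Moduli of all roots: 7.1942.
All moduli strictly greater than 1? Yes.
Verdict: Invertible.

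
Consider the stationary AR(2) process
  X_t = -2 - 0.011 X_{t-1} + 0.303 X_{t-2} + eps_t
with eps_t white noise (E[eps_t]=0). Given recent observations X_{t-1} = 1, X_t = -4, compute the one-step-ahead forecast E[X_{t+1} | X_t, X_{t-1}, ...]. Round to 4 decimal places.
E[X_{t+1} \mid \mathcal F_t] = -1.6530

For an AR(p) model X_t = c + sum_i phi_i X_{t-i} + eps_t, the
one-step-ahead conditional mean is
  E[X_{t+1} | X_t, ...] = c + sum_i phi_i X_{t+1-i}.
Substitute known values:
  E[X_{t+1} | ...] = -2 + (-0.011) * (-4) + (0.303) * (1)
                   = -1.6530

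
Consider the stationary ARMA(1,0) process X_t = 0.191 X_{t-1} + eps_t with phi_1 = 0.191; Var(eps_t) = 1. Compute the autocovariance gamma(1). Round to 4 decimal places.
\gamma(1) = 0.1982

Multiply the model equation by X_{t-k} and take expectations. With theta_0 = psi_0 = 1 and psi_j the MA(infinity) weights, this gives
  gamma(k) - sum_i phi_i gamma(k-i) = c_k,
  c_k = sigma^2 * sum_{j=k..q} theta_j psi_{j-k}   (c_k = 0 for k > q),
using gamma(-m) = gamma(m).
Pure AR (q = 0): c_0 = sigma^2 = 1, c_k = 0 for k >= 1.
Equations for k = 0 and k = 1 (AR order 1):
  gamma(0) = phi_1 gamma(1) + c_0
  gamma(1) = phi_1 gamma(0) + c_1
Substituting the second into the first: gamma(0) (1 - phi_1^2) = c_0 + phi_1 c_1, so
  gamma(0) = c_0 / (1 - phi_1^2) = 1 / (1 - (0.191)^2) = 1 / 0.963519 = 1.037862.
  gamma(1) = phi_1 gamma(0) = (0.191)(1.037862) = 0.198232.
Therefore gamma(1) = 0.1982 (to 4 decimal places).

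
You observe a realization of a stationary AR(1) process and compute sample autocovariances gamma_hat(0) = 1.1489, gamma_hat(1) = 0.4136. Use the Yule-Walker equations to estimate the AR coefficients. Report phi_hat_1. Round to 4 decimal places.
\hat\phi_{1} = 0.3600

The Yule-Walker equations for an AR(p) process read, in matrix form,
  Gamma_p phi = r_p,   with   (Gamma_p)_{ij} = gamma(|i - j|),
                       (r_p)_i = gamma(i),   i,j = 1..p.
Substitute the sample gammas (Toeplitz matrix and right-hand side of size 1):
  Gamma_p = [[1.1489]]
  r_p     = [0.4136]
With p = 1 this is the single equation gamma(0) phi_1 = gamma(1):
  phi_hat_1 = gamma(1) / gamma(0) = 0.4136 / 1.1489 = 0.3600.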